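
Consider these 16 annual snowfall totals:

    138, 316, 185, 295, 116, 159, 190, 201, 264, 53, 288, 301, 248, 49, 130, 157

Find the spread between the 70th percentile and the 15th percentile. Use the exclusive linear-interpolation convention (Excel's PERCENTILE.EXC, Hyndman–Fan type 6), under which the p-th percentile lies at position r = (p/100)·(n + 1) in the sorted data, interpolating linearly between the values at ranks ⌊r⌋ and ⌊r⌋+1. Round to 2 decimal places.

174.75

Sorted: 49, 53, 116, 130, 138, 157, 159, 185, 190, 201, 248, 264, 288, 295, 301, 316.
n = 16.
P15: r = 2.55; ranks 2–3 are 53, 116; interpolating gives 87.65.
P70: r = 11.9; ranks 11–12 are 248, 264; interpolating gives 262.4.
Difference: 262.4 − 87.65 = 174.75.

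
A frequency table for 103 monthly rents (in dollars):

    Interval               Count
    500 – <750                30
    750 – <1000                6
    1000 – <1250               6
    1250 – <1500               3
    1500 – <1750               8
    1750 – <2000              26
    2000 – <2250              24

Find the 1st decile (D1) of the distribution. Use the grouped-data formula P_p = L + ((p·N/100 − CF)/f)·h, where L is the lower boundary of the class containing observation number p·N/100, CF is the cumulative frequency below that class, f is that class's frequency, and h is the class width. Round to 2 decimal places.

585.83

N = 103; target position k = 10/100 · 103 = 10.3.
Cumulative frequencies: 30, 36, 42, 45, 53, 79, 103.
Observation 10.3 falls in the class 500 – <750.
L = 500, CF = 0, f = 30, h = 250.
P10 = 500 + ((10.3 − 0)/30)·250 = 500 + 85.8333 = 585.833.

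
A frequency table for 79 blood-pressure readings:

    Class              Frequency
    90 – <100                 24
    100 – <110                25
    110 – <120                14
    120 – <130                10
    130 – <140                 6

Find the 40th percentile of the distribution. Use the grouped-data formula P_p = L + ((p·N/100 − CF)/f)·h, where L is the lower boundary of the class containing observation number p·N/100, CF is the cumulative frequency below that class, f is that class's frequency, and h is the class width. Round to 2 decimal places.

N = 79; target position k = 40/100 · 79 = 31.6.
Cumulative frequencies: 24, 49, 63, 73, 79.
Observation 31.6 falls in the class 100 – <110.
L = 100, CF = 24, f = 25, h = 10.
P40 = 100 + ((31.6 − 24)/25)·10 = 100 + 3.04 = 103.04.

103.04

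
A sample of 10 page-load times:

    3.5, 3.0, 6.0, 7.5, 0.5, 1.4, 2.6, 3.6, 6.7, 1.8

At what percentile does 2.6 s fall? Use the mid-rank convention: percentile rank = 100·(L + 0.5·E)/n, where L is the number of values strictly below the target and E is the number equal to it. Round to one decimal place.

Sorted: 0.5, 1.4, 1.8, 2.6, 3.0, 3.5, 3.6, 6.0, 6.7, 7.5.
Count below 2.6: L = 3; count equal: E = 1; n = 10.
Percentile rank = 100·(3 + 0.5·1)/10 = 100·3.5/10 = 35.

35.0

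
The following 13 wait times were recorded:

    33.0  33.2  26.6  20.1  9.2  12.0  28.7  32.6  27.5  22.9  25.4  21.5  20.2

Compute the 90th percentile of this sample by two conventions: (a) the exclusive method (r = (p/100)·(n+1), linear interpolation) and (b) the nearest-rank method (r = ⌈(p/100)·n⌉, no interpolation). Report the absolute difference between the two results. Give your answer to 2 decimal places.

Sorted: 9.2, 12.0, 20.1, 20.2, 21.5, 22.9, 25.4, 26.6, 27.5, 28.7, 32.6, 33.0, 33.2.
n = 13.
(a) r = 12.6; between ranks 12 (33.0) and 13 (33.2): 33.12.
(b) the nearest-rank method: rank 12 → 33.
|33.12 − 33| = 0.12.

0.12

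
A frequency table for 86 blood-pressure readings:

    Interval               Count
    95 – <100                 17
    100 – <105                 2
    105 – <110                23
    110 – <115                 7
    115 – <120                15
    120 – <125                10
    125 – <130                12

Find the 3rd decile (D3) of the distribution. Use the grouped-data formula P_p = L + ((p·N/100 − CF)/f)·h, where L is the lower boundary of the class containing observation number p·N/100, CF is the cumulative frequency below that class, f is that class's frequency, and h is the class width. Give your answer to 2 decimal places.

106.48

N = 86; target position k = 30/100 · 86 = 25.8.
Cumulative frequencies: 17, 19, 42, 49, 64, 74, 86.
Observation 25.8 falls in the class 105 – <110.
L = 105, CF = 19, f = 23, h = 5.
P30 = 105 + ((25.8 − 19)/23)·5 = 105 + 1.47826 = 106.478.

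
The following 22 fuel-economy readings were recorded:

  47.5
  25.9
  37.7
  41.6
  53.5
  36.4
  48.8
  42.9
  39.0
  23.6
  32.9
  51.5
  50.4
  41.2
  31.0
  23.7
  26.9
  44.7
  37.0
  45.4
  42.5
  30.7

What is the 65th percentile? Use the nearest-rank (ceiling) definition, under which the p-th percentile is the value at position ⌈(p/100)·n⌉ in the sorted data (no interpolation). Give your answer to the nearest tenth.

Sorted: 23.6, 23.7, 25.9, 26.9, 30.7, 31.0, 32.9, 36.4, 37.0, 37.7, 39.0, 41.2, 41.6, 42.5, 42.9, 44.7, 45.4, 47.5, 48.8, 50.4, 51.5, 53.5.
n = 22.
Position = ⌈65/100 · 22⌉ = ⌈14.3⌉ = 15.
The value at rank 15 is 42.9.

42.9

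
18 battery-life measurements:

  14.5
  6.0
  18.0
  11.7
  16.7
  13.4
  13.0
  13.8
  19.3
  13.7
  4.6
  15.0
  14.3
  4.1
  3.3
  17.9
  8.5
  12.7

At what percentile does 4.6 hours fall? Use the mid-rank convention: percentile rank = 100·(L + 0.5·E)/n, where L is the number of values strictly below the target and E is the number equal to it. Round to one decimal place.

13.9

Sorted: 3.3, 4.1, 4.6, 6.0, 8.5, 11.7, 12.7, 13.0, 13.4, 13.7, 13.8, 14.3, 14.5, 15.0, 16.7, 17.9, 18.0, 19.3.
Count below 4.6: L = 2; count equal: E = 1; n = 18.
Percentile rank = 100·(2 + 0.5·1)/18 = 100·2.5/18 = 13.89.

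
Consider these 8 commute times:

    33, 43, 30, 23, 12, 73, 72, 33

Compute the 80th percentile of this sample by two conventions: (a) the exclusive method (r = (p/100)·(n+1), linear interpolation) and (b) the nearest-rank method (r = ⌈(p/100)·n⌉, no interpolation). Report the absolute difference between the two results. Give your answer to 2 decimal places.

0.20

Sorted: 12, 23, 30, 33, 33, 43, 72, 73.
n = 8.
(a) r = 7.2; between ranks 7 (72) and 8 (73): 72.2.
(b) the nearest-rank method: rank 7 → 72.
|72.2 − 72| = 0.2.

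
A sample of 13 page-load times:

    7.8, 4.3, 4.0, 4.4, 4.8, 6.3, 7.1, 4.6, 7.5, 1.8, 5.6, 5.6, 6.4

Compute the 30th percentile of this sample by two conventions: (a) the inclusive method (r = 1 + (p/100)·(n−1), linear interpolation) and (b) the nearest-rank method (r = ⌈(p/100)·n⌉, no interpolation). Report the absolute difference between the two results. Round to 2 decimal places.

Sorted: 1.8, 4.0, 4.3, 4.4, 4.6, 4.8, 5.6, 5.6, 6.3, 6.4, 7.1, 7.5, 7.8.
n = 13.
(a) r = 4.6; between ranks 4 (4.4) and 5 (4.6): 4.52.
(b) the nearest-rank method: rank 4 → 4.4.
|4.52 − 4.4| = 0.12.

0.12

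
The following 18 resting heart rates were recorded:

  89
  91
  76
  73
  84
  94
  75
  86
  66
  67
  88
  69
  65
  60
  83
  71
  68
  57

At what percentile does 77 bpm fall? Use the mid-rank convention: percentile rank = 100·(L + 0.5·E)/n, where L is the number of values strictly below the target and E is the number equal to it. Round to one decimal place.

Sorted: 57, 60, 65, 66, 67, 68, 69, 71, 73, 75, 76, 83, 84, 86, 88, 89, 91, 94.
Count below 77: L = 11; count equal: E = 0; n = 18.
Percentile rank = 100·(11 + 0.5·0)/18 = 100·11/18 = 61.11.

61.1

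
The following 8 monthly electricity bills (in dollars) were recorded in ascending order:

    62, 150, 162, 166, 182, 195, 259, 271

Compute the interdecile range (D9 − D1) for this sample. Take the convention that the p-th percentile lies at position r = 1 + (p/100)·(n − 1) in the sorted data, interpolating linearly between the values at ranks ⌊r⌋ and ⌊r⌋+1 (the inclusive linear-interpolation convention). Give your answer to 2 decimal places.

n = 8.
P10: r = 1.7; ranks 1–2 are 62, 150; interpolating gives 123.6.
P90: r = 7.3; ranks 7–8 are 259, 271; interpolating gives 262.6.
Difference: 262.6 − 123.6 = 139.

139.00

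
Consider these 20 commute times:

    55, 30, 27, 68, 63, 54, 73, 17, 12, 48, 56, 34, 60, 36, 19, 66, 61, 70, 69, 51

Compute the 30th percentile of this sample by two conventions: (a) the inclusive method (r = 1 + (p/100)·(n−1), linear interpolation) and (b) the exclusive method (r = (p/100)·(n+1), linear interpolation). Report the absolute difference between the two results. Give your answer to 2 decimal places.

0.80

Sorted: 12, 17, 19, 27, 30, 34, 36, 48, 51, 54, 55, 56, 60, 61, 63, 66, 68, 69, 70, 73.
n = 20.
(a) r = 6.7; between ranks 6 (34) and 7 (36): 35.4.
(b) r = 6.3; between ranks 6 (34) and 7 (36): 34.6.
|35.4 − 34.6| = 0.8.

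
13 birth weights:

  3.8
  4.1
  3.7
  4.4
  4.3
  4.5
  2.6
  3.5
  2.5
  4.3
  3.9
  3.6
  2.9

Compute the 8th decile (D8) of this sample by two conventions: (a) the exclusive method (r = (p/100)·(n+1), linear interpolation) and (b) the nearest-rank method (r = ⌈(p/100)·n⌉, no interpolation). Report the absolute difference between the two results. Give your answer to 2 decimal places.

Sorted: 2.5, 2.6, 2.9, 3.5, 3.6, 3.7, 3.8, 3.9, 4.1, 4.3, 4.3, 4.4, 4.5.
n = 13.
(a) r = 11.2; between ranks 11 (4.3) and 12 (4.4): 4.32.
(b) the nearest-rank method: rank 11 → 4.3.
|4.32 − 4.3| = 0.02.

0.02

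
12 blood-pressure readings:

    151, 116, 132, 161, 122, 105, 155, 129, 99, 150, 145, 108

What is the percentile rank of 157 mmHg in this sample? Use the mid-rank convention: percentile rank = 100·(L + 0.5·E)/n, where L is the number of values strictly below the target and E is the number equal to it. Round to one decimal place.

Sorted: 99, 105, 108, 116, 122, 129, 132, 145, 150, 151, 155, 161.
Count below 157: L = 11; count equal: E = 0; n = 12.
Percentile rank = 100·(11 + 0.5·0)/12 = 100·11/12 = 91.67.

91.7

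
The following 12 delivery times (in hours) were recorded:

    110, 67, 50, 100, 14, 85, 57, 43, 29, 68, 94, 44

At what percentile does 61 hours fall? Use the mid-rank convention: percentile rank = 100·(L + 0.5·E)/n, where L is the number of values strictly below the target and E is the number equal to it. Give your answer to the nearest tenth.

Sorted: 14, 29, 43, 44, 50, 57, 67, 68, 85, 94, 100, 110.
Count below 61: L = 6; count equal: E = 0; n = 12.
Percentile rank = 100·(6 + 0.5·0)/12 = 100·6/12 = 50.

50.0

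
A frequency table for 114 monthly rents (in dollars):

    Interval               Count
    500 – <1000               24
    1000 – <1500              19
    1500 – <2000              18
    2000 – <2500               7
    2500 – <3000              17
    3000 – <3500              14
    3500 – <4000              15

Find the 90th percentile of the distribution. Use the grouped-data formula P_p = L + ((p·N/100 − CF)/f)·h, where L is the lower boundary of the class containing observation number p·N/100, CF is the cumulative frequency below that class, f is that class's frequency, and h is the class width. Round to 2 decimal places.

N = 114; target position k = 90/100 · 114 = 102.6.
Cumulative frequencies: 24, 43, 61, 68, 85, 99, 114.
Observation 102.6 falls in the class 3500 – <4000.
L = 3500, CF = 99, f = 15, h = 500.
P90 = 3500 + ((102.6 − 99)/15)·500 = 3500 + 120 = 3620.

3620.00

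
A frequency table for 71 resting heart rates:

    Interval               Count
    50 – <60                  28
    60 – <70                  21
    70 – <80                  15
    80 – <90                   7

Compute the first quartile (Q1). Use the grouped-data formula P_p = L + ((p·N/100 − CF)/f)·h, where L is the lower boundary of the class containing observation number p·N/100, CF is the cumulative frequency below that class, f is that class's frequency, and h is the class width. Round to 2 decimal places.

N = 71; target position k = 25/100 · 71 = 17.75.
Cumulative frequencies: 28, 49, 64, 71.
Observation 17.75 falls in the class 50 – <60.
L = 50, CF = 0, f = 28, h = 10.
P25 = 50 + ((17.75 − 0)/28)·10 = 50 + 6.33929 = 56.3393.

56.34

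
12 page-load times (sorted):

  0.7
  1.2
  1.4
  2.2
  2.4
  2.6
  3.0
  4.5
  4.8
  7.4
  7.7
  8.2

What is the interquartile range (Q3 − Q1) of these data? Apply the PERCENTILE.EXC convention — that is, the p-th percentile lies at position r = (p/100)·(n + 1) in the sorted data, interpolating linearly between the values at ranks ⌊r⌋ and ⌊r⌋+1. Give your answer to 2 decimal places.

n = 12.
P25: r = 3.25; ranks 3–4 are 1.4, 2.2; interpolating gives 1.6.
P75: r = 9.75; ranks 9–10 are 4.8, 7.4; interpolating gives 6.75.
Difference: 6.75 − 1.6 = 5.15.

5.15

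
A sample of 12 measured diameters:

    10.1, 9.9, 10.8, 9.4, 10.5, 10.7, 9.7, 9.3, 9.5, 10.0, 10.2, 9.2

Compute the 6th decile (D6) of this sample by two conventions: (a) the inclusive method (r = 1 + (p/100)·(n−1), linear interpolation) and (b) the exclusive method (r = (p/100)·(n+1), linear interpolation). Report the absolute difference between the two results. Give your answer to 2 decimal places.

0.02

Sorted: 9.2, 9.3, 9.4, 9.5, 9.7, 9.9, 10.0, 10.1, 10.2, 10.5, 10.7, 10.8.
n = 12.
(a) r = 7.6; between ranks 7 (10.0) and 8 (10.1): 10.06.
(b) r = 7.8; between ranks 7 (10.0) and 8 (10.1): 10.08.
|10.06 − 10.08| = 0.02.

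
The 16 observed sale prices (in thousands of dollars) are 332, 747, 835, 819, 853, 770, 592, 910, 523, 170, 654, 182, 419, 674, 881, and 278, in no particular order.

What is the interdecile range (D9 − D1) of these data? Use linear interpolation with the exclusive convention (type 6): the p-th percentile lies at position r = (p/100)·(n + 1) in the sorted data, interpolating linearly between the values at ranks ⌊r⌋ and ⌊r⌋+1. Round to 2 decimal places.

711.30

Sorted: 170, 182, 278, 332, 419, 523, 592, 654, 674, 747, 770, 819, 835, 853, 881, 910.
n = 16.
P10: r = 1.7; ranks 1–2 are 170, 182; interpolating gives 178.4.
P90: r = 15.3; ranks 15–16 are 881, 910; interpolating gives 889.7.
Difference: 889.7 − 178.4 = 711.3.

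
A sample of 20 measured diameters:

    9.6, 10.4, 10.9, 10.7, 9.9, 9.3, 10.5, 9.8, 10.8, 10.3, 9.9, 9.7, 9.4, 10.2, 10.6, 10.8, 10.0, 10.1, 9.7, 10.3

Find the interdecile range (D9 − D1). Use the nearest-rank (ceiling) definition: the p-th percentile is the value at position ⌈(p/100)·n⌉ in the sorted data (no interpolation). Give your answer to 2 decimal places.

1.40

Sorted: 9.3, 9.4, 9.6, 9.7, 9.7, 9.8, 9.9, 9.9, 10.0, 10.1, 10.2, 10.3, 10.3, 10.4, 10.5, 10.6, 10.7, 10.8, 10.8, 10.9.
n = 20.
P10: rank ⌈10/100·20⌉ = 2 → 9.4.
P90: rank ⌈90/100·20⌉ = 18 → 10.8.
Difference: 10.8 − 9.4 = 1.4.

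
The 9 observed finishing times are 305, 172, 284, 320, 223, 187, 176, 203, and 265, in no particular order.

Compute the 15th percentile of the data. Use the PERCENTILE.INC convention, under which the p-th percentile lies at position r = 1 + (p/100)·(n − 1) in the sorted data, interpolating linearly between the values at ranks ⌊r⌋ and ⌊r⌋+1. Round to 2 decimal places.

178.20

Sorted: 172, 176, 187, 203, 223, 265, 284, 305, 320.
n = 9.
r = 1 + (15/100)·(9 − 1) = 1 + 1.2 = 2.2.
Rank 2 is 176 and rank 3 is 187.
Interpolate: 176 + 0.2·(187 − 176) = 176 + 0.2·11 = 178.2.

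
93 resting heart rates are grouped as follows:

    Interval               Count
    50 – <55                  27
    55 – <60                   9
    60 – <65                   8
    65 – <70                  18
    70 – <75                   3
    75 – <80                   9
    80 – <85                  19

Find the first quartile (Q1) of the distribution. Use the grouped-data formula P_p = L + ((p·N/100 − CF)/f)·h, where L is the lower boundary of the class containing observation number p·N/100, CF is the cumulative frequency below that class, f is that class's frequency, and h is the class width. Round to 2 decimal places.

54.31

N = 93; target position k = 25/100 · 93 = 23.25.
Cumulative frequencies: 27, 36, 44, 62, 65, 74, 93.
Observation 23.25 falls in the class 50 – <55.
L = 50, CF = 0, f = 27, h = 5.
P25 = 50 + ((23.25 − 0)/27)·5 = 50 + 4.30556 = 54.3056.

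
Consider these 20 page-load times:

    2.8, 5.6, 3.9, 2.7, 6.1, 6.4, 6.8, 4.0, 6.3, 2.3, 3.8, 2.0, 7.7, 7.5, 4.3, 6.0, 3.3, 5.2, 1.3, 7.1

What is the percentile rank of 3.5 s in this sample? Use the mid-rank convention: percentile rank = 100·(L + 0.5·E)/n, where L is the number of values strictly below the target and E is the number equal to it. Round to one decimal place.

Sorted: 1.3, 2.0, 2.3, 2.7, 2.8, 3.3, 3.8, 3.9, 4.0, 4.3, 5.2, 5.6, 6.0, 6.1, 6.3, 6.4, 6.8, 7.1, 7.5, 7.7.
Count below 3.5: L = 6; count equal: E = 0; n = 20.
Percentile rank = 100·(6 + 0.5·0)/20 = 100·6/20 = 30.

30.0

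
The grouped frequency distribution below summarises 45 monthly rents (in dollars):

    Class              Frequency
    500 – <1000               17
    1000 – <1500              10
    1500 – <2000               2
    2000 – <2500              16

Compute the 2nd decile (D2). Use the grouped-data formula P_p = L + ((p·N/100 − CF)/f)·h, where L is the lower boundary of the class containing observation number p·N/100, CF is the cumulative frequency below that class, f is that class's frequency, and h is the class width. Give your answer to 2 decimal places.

N = 45; target position k = 20/100 · 45 = 9.
Cumulative frequencies: 17, 27, 29, 45.
Observation 9 falls in the class 500 – <1000.
L = 500, CF = 0, f = 17, h = 500.
P20 = 500 + ((9 − 0)/17)·500 = 500 + 264.706 = 764.706.

764.71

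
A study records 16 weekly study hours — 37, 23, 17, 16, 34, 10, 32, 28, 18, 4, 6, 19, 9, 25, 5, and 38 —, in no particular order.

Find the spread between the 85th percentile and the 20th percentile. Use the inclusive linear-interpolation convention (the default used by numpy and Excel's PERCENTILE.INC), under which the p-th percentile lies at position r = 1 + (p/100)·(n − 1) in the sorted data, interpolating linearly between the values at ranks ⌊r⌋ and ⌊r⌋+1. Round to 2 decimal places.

24.50

Sorted: 4, 5, 6, 9, 10, 16, 17, 18, 19, 23, 25, 28, 32, 34, 37, 38.
n = 16.
P20: r = 4 (integer) → 9.
P85: r = 13.75; ranks 13–14 are 32, 34; interpolating gives 33.5.
Difference: 33.5 − 9 = 24.5.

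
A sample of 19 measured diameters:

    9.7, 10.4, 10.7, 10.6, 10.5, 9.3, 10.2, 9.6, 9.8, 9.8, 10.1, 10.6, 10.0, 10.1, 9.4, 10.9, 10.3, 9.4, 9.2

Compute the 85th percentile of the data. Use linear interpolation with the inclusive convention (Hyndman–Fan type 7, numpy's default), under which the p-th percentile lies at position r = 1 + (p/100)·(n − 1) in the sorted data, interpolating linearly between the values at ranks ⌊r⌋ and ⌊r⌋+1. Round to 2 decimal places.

10.60

Sorted: 9.2, 9.3, 9.4, 9.4, 9.6, 9.7, 9.8, 9.8, 10.0, 10.1, 10.1, 10.2, 10.3, 10.4, 10.5, 10.6, 10.6, 10.7, 10.9.
n = 19.
r = 1 + (85/100)·(19 − 1) = 1 + 15.3 = 16.3.
Rank 16 is 10.6 and rank 17 is 10.6.
Interpolate: 10.6 + 0.3·(10.6 − 10.6) = 10.6 + 0.3·0 = 10.6.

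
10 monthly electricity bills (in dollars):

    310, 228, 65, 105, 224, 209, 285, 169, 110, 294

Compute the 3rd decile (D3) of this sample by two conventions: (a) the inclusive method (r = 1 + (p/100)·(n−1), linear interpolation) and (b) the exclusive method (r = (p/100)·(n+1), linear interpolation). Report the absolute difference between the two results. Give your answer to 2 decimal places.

23.60

Sorted: 65, 105, 110, 169, 209, 224, 228, 285, 294, 310.
n = 10.
(a) r = 3.7; between ranks 3 (110) and 4 (169): 151.3.
(b) r = 3.3; between ranks 3 (110) and 4 (169): 127.7.
|151.3 − 127.7| = 23.6.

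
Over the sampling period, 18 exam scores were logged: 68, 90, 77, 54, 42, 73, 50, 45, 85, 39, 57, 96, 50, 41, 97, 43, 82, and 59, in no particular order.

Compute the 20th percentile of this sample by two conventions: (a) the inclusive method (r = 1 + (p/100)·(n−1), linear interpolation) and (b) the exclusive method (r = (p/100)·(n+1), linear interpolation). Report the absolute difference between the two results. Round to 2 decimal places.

Sorted: 39, 41, 42, 43, 45, 50, 50, 54, 57, 59, 68, 73, 77, 82, 85, 90, 96, 97.
n = 18.
(a) r = 4.4; between ranks 4 (43) and 5 (45): 43.8.
(b) r = 3.8; between ranks 3 (42) and 4 (43): 42.8.
|43.8 − 42.8| = 1.

1.00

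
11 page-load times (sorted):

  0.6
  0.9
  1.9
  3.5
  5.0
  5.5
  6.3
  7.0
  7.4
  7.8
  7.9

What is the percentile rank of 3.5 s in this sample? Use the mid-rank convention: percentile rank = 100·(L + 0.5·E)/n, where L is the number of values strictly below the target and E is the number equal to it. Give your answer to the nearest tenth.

Count below 3.5: L = 3; count equal: E = 1; n = 11.
Percentile rank = 100·(3 + 0.5·1)/11 = 100·3.5/11 = 31.82.

31.8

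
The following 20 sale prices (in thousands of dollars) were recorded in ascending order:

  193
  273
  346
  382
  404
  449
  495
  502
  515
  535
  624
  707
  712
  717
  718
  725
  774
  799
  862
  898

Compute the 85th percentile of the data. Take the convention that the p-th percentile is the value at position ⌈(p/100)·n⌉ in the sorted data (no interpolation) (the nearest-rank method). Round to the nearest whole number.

n = 20.
Position = ⌈85/100 · 20⌉ = ⌈17⌉ = 17.
The value at rank 17 is 774.

774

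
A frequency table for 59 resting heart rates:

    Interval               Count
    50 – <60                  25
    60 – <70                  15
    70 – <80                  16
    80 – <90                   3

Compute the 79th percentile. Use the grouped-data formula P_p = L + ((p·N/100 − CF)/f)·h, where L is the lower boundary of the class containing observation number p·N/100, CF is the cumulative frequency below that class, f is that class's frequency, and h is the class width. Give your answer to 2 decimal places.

N = 59; target position k = 79/100 · 59 = 46.61.
Cumulative frequencies: 25, 40, 56, 59.
Observation 46.61 falls in the class 70 – <80.
L = 70, CF = 40, f = 16, h = 10.
P79 = 70 + ((46.61 − 40)/16)·10 = 70 + 4.13125 = 74.1312.

74.13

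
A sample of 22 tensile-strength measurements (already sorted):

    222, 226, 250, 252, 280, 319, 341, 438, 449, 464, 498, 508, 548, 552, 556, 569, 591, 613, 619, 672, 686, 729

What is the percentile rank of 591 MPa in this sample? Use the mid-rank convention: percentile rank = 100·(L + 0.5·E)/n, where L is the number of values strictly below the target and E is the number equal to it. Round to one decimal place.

Count below 591: L = 16; count equal: E = 1; n = 22.
Percentile rank = 100·(16 + 0.5·1)/22 = 100·16.5/22 = 75.

75.0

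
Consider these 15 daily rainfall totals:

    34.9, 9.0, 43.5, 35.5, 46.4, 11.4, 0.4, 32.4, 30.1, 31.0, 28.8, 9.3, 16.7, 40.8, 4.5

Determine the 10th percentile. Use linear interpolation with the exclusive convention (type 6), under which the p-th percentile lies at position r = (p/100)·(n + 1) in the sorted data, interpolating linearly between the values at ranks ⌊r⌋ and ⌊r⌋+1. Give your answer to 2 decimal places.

2.86

Sorted: 0.4, 4.5, 9.0, 9.3, 11.4, 16.7, 28.8, 30.1, 31.0, 32.4, 34.9, 35.5, 40.8, 43.5, 46.4.
n = 15.
r = (10/100)·(15 + 1) = 1.6.
Rank 1 is 0.4 and rank 2 is 4.5.
Interpolate: 0.4 + 0.6·(4.5 − 0.4) = 0.4 + 0.6·4.1 = 2.86.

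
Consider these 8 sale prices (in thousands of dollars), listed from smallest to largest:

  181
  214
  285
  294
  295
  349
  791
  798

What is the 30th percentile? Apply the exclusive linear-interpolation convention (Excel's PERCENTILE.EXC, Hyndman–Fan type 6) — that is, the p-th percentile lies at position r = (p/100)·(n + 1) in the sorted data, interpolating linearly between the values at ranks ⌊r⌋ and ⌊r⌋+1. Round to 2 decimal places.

n = 8.
r = (30/100)·(8 + 1) = 2.7.
Rank 2 is 214 and rank 3 is 285.
Interpolate: 214 + 0.7·(285 − 214) = 214 + 0.7·71 = 263.7.

263.70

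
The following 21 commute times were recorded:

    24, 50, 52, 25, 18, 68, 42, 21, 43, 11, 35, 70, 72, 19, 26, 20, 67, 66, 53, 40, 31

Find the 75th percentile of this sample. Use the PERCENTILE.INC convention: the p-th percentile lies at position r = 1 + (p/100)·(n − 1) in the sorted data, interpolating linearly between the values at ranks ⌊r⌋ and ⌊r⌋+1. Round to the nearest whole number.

Sorted: 11, 18, 19, 20, 21, 24, 25, 26, 31, 35, 40, 42, 43, 50, 52, 53, 66, 67, 68, 70, 72.
n = 21.
r = 1 + (75/100)·(21 − 1) = 1 + 15 = 16.
r is an integer, so P75 is the value at rank 16: 53.

53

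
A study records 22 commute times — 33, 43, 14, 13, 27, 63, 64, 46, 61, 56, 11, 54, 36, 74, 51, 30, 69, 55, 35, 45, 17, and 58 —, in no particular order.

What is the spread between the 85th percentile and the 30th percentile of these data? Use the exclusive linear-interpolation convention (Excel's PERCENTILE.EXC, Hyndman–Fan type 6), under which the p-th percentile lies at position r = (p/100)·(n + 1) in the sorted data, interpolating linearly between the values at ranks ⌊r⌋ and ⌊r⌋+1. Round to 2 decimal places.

Sorted: 11, 13, 14, 17, 27, 30, 33, 35, 36, 43, 45, 46, 51, 54, 55, 56, 58, 61, 63, 64, 69, 74.
n = 22.
P30: r = 6.9; ranks 6–7 are 30, 33; interpolating gives 32.7.
P85: r = 19.55; ranks 19–20 are 63, 64; interpolating gives 63.55.
Difference: 63.55 − 32.7 = 30.85.

30.85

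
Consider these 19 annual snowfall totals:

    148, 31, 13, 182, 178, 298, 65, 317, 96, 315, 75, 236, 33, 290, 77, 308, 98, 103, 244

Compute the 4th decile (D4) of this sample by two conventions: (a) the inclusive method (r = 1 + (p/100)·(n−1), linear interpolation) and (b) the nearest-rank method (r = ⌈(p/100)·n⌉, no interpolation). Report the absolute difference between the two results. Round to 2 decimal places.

1.00

Sorted: 13, 31, 33, 65, 75, 77, 96, 98, 103, 148, 178, 182, 236, 244, 290, 298, 308, 315, 317.
n = 19.
(a) r = 8.2; between ranks 8 (98) and 9 (103): 99.
(b) the nearest-rank method: rank 8 → 98.
|99 − 98| = 1.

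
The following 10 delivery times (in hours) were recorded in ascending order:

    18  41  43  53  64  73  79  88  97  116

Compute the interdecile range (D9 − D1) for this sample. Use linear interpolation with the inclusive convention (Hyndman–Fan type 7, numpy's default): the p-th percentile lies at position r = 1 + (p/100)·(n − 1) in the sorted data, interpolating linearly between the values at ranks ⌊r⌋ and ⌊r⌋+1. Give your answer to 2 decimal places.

n = 10.
P10: r = 1.9; ranks 1–2 are 18, 41; interpolating gives 38.7.
P90: r = 9.1; ranks 9–10 are 97, 116; interpolating gives 98.9.
Difference: 98.9 − 38.7 = 60.2.

60.20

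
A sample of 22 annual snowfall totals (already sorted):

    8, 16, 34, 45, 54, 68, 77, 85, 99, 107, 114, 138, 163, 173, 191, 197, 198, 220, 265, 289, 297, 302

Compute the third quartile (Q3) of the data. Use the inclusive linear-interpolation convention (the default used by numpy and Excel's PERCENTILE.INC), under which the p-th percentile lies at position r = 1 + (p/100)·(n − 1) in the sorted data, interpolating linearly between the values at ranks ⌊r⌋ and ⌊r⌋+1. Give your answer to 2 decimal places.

n = 22.
r = 1 + (75/100)·(22 − 1) = 1 + 15.75 = 16.75.
Rank 16 is 197 and rank 17 is 198.
Interpolate: 197 + 0.75·(198 − 197) = 197 + 0.75·1 = 197.75.

197.75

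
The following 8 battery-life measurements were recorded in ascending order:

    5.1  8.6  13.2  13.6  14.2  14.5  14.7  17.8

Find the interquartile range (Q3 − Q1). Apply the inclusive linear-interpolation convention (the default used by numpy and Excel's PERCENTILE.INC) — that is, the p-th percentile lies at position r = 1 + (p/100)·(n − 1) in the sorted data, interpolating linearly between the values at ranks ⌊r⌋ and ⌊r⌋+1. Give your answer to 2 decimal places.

n = 8.
P25: r = 2.75; ranks 2–3 are 8.6, 13.2; interpolating gives 12.05.
P75: r = 6.25; ranks 6–7 are 14.5, 14.7; interpolating gives 14.55.
Difference: 14.55 − 12.05 = 2.5.

2.50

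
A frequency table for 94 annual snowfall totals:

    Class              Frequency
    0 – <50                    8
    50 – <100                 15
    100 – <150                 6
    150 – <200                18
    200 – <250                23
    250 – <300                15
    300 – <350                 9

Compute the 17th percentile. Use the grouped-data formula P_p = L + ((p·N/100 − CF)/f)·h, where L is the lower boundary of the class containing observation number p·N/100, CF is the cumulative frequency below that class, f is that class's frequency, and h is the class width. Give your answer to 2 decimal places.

N = 94; target position k = 17/100 · 94 = 15.98.
Cumulative frequencies: 8, 23, 29, 47, 70, 85, 94.
Observation 15.98 falls in the class 50 – <100.
L = 50, CF = 8, f = 15, h = 50.
P17 = 50 + ((15.98 − 8)/15)·50 = 50 + 26.6 = 76.6.

76.60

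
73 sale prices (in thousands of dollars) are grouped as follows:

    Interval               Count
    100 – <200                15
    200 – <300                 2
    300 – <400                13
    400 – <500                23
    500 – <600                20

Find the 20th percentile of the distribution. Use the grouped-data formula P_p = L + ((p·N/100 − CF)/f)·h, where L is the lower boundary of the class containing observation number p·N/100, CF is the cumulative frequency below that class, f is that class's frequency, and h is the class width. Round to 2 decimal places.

197.33

N = 73; target position k = 20/100 · 73 = 14.6.
Cumulative frequencies: 15, 17, 30, 53, 73.
Observation 14.6 falls in the class 100 – <200.
L = 100, CF = 0, f = 15, h = 100.
P20 = 100 + ((14.6 − 0)/15)·100 = 100 + 97.3333 = 197.333.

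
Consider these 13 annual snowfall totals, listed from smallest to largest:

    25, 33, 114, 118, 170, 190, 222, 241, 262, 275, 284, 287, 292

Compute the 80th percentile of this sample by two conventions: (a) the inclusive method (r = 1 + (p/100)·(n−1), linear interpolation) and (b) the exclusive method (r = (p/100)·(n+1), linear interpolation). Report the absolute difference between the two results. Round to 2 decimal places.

4.20

n = 13.
(a) r = 10.6; between ranks 10 (275) and 11 (284): 280.4.
(b) r = 11.2; between ranks 11 (284) and 12 (287): 284.6.
|280.4 − 284.6| = 4.2.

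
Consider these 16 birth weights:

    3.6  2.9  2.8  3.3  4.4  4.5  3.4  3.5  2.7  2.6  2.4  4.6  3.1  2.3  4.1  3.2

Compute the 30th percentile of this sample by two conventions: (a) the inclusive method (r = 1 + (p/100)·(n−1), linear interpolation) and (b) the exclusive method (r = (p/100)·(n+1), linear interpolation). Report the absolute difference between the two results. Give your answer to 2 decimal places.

Sorted: 2.3, 2.4, 2.6, 2.7, 2.8, 2.9, 3.1, 3.2, 3.3, 3.4, 3.5, 3.6, 4.1, 4.4, 4.5, 4.6.
n = 16.
(a) r = 5.5; between ranks 5 (2.8) and 6 (2.9): 2.85.
(b) r = 5.1; between ranks 5 (2.8) and 6 (2.9): 2.81.
|2.85 − 2.81| = 0.04.

0.04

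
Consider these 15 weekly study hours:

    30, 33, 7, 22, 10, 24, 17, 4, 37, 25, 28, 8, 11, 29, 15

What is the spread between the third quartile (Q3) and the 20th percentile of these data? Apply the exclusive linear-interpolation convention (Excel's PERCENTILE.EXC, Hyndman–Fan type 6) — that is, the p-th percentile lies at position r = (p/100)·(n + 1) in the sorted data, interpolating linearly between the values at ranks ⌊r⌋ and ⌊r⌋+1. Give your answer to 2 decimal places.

Sorted: 4, 7, 8, 10, 11, 15, 17, 22, 24, 25, 28, 29, 30, 33, 37.
n = 15.
P20: r = 3.2; ranks 3–4 are 8, 10; interpolating gives 8.4.
P75: r = 12 (integer) → 29.
Difference: 29 − 8.4 = 20.6.

20.60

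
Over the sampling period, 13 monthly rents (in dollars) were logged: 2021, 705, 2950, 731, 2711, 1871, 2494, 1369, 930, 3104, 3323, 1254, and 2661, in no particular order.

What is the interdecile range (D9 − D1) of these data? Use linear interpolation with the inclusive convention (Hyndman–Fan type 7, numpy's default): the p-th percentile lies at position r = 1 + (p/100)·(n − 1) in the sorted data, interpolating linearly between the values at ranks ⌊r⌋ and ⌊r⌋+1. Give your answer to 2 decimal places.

Sorted: 705, 731, 930, 1254, 1369, 1871, 2021, 2494, 2661, 2711, 2950, 3104, 3323.
n = 13.
P10: r = 2.2; ranks 2–3 are 731, 930; interpolating gives 770.8.
P90: r = 11.8; ranks 11–12 are 2950, 3104; interpolating gives 3073.2.
Difference: 3073.2 − 770.8 = 2302.4.

2302.40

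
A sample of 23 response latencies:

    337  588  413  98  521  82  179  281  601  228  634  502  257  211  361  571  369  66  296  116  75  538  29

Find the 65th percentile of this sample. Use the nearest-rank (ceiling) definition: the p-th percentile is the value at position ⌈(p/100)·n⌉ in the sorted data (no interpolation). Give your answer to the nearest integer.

369

Sorted: 29, 66, 75, 82, 98, 116, 179, 211, 228, 257, 281, 296, 337, 361, 369, 413, 502, 521, 538, 571, 588, 601, 634.
n = 23.
Position = ⌈65/100 · 23⌉ = ⌈14.95⌉ = 15.
The value at rank 15 is 369.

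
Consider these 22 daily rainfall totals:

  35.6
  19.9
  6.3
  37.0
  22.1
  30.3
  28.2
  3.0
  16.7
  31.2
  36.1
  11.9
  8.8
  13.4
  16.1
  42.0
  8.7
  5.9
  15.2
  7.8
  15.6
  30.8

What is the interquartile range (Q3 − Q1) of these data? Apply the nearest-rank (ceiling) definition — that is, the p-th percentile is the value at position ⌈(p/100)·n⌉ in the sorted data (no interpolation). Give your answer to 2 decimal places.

22.00

Sorted: 3.0, 5.9, 6.3, 7.8, 8.7, 8.8, 11.9, 13.4, 15.2, 15.6, 16.1, 16.7, 19.9, 22.1, 28.2, 30.3, 30.8, 31.2, 35.6, 36.1, 37.0, 42.0.
n = 22.
P25: rank ⌈25/100·22⌉ = 6 → 8.8.
P75: rank ⌈75/100·22⌉ = 17 → 30.8.
Difference: 30.8 − 8.8 = 22.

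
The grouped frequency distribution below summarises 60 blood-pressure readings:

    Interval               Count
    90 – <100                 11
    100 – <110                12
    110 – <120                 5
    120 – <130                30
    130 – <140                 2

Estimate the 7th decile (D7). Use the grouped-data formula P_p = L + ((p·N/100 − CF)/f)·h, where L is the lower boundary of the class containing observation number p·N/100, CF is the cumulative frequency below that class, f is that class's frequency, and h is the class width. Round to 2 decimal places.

N = 60; target position k = 70/100 · 60 = 42.
Cumulative frequencies: 11, 23, 28, 58, 60.
Observation 42 falls in the class 120 – <130.
L = 120, CF = 28, f = 30, h = 10.
P70 = 120 + ((42 − 28)/30)·10 = 120 + 4.66667 = 124.667.

124.67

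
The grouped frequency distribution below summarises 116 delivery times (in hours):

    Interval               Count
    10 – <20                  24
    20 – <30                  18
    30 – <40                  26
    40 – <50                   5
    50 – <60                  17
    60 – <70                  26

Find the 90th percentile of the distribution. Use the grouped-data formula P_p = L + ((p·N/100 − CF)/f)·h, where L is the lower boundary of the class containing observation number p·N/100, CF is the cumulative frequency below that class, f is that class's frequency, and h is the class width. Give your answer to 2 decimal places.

65.54

N = 116; target position k = 90/100 · 116 = 104.4.
Cumulative frequencies: 24, 42, 68, 73, 90, 116.
Observation 104.4 falls in the class 60 – <70.
L = 60, CF = 90, f = 26, h = 10.
P90 = 60 + ((104.4 − 90)/26)·10 = 60 + 5.53846 = 65.5385.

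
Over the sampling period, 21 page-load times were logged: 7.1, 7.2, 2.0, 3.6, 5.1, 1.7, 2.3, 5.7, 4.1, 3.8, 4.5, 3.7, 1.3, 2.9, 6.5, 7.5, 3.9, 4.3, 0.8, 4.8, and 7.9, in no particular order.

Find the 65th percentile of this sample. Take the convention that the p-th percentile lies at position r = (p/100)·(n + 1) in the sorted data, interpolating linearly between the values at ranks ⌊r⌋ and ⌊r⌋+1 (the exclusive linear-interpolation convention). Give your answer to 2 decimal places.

Sorted: 0.8, 1.3, 1.7, 2.0, 2.3, 2.9, 3.6, 3.7, 3.8, 3.9, 4.1, 4.3, 4.5, 4.8, 5.1, 5.7, 6.5, 7.1, 7.2, 7.5, 7.9.
n = 21.
r = (65/100)·(21 + 1) = 14.3.
Rank 14 is 4.8 and rank 15 is 5.1.
Interpolate: 4.8 + 0.3·(5.1 − 4.8) = 4.8 + 0.3·0.3 = 4.89.

4.89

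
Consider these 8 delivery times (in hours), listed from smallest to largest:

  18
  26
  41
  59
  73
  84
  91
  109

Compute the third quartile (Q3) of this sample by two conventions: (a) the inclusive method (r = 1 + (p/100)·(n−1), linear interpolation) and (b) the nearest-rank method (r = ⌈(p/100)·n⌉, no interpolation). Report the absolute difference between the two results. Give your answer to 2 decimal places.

n = 8.
(a) r = 6.25; between ranks 6 (84) and 7 (91): 85.75.
(b) the nearest-rank method: rank 6 → 84.
|85.75 − 84| = 1.75.

1.75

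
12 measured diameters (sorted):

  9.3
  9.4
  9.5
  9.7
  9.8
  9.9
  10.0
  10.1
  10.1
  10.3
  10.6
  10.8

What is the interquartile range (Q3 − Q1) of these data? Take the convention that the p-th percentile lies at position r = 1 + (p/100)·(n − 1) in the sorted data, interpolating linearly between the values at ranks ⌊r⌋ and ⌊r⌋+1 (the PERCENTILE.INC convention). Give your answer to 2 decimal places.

n = 12.
P25: r = 3.75; ranks 3–4 are 9.5, 9.7; interpolating gives 9.65.
P75: r = 9.25; ranks 9–10 are 10.1, 10.3; interpolating gives 10.15.
Difference: 10.15 − 9.65 = 0.5.

0.50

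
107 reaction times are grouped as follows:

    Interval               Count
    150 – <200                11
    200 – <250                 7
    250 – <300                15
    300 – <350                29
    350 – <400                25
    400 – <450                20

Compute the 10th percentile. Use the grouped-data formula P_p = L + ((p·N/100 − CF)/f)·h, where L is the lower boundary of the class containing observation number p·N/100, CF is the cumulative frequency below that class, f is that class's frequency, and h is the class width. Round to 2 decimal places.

198.64

N = 107; target position k = 10/100 · 107 = 10.7.
Cumulative frequencies: 11, 18, 33, 62, 87, 107.
Observation 10.7 falls in the class 150 – <200.
L = 150, CF = 0, f = 11, h = 50.
P10 = 150 + ((10.7 − 0)/11)·50 = 150 + 48.6364 = 198.636.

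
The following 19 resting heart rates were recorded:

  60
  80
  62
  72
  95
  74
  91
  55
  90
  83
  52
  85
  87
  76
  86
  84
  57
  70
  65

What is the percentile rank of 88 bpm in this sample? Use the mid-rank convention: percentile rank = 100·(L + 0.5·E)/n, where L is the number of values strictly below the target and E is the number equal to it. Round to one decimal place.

Sorted: 52, 55, 57, 60, 62, 65, 70, 72, 74, 76, 80, 83, 84, 85, 86, 87, 90, 91, 95.
Count below 88: L = 16; count equal: E = 0; n = 19.
Percentile rank = 100·(16 + 0.5·0)/19 = 100·16/19 = 84.21.

84.2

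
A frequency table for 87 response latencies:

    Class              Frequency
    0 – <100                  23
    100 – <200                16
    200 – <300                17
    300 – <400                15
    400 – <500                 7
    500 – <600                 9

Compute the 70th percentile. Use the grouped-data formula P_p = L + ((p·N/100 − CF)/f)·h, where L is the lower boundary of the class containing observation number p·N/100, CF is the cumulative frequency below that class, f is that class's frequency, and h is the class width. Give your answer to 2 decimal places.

N = 87; target position k = 70/100 · 87 = 60.9.
Cumulative frequencies: 23, 39, 56, 71, 78, 87.
Observation 60.9 falls in the class 300 – <400.
L = 300, CF = 56, f = 15, h = 100.
P70 = 300 + ((60.9 − 56)/15)·100 = 300 + 32.6667 = 332.667.

332.67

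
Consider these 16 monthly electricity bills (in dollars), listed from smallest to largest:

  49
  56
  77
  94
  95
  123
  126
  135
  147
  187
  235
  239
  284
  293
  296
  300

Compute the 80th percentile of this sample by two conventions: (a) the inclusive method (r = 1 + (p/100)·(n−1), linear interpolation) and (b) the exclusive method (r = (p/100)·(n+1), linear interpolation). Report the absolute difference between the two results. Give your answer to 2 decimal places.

n = 16.
(a) r = 13 → value at rank 13 = 284.
(b) r = 13.6; between ranks 13 (284) and 14 (293): 289.4.
|284 − 289.4| = 5.4.

5.40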